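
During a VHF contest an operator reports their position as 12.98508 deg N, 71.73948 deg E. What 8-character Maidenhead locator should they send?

Offset from 180°W / 90°S: lon 251.73948°, lat 102.98508°.
Field (20°×10°, letters A–R): 251.73948/20 → 12 → M, 102.98508/10 → 10 → K; chars MK.
Square (2°×1°, digits 0–9): 11.73948/2 → 5, 2.98508/1 → 2; chars 52.
Subsquare (5′×2.5′, letters a–x): 1.73948/0.0833333 → 20 → u, 0.98508/0.0416667 → 23 → x; chars ux.
Extended square (30″×15″, digits 0–9): 0.07281/0.00833333 → 8, 0.02675/0.00416667 → 6; chars 86.

MK52ux86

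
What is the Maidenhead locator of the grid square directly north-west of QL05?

Longitude square 0; −1 → -1, wraps to 9, carry into field.
Longitude field Q = 16; −1 → 15 = P.
Latitude square 5; +1 → 6.

PL96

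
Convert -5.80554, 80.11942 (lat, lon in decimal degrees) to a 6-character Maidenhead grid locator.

NI04be

Shift to the Maidenhead origin (180°W, 90°S): lon 260.1194, lat 84.1945.
Field: 260.1194/20 → 13 → N, 84.1945/10 → 8 → I; chars NI.
Square: 0.1194/2 → 0, 4.1945/1 → 4; chars 04.
Subsquare: 0.1194/0.0833333 → 1 → b, 0.1945/0.0416667 → 4 → e; chars be.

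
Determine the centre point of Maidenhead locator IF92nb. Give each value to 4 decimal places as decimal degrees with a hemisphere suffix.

Field I=8, F=5: +8·20° lon, +5·10° lat → SW at lon -20°, lat -40°.
Square 9, 2: +9·2° lon, +2·1° lat → SW at lon -2°, lat -38°.
Subsquare n=13, b=1: +13·0.0833333° lon, +1·0.0416667° lat → SW at lon -0.916667°, lat -37.9583°.
Cell spans 0.0833333° lon × 0.0416667° lat. Centre is SW corner plus half of each.
latitude 37.9375° S, longitude 0.8750° W.

37.9375° S, 0.8750° W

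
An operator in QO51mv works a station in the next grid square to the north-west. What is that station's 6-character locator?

Longitude subsquare m = 12; −1 → 11 = l.
Latitude subsquare v = 21; +1 → 22 = w.

QO51lw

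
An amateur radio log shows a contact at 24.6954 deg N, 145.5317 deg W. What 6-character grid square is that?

Shift to the Maidenhead origin (180°W, 90°S): lon 34.4683, lat 114.6954.
Field (20°×10°, letters A–R): lon ⌊34.4683/20⌋ = 1 → B; lat ⌊114.6954/10⌋ = 11 → L.
Square (2°×1°, digits 0–9): lon ⌊14.4683/2⌋ = 7; lat ⌊4.6954/1⌋ = 4.
Subsquare (5′×2.5′, letters a–x): lon ⌊0.4683/0.0833333⌋ = 5 → f; lat ⌊0.6954/0.0416667⌋ = 16 → q.

BL74fq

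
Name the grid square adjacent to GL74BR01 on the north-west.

Longitude extended square 0; −1 → -1, wraps to 9, carry into subsquare.
Longitude subsquare b = 1; −1 → 0 = a.
Latitude extended square 1; +1 → 2.

GL74ar92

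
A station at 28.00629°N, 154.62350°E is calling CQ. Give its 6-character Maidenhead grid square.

QL78ha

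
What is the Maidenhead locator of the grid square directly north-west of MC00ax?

LC91xa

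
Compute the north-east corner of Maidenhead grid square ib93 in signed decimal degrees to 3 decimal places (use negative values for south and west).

Field I=8, B=1: +8·20° lon, +1·10° lat → SW at lon -20°, lat -80°.
Square 9, 3: +9·2° lon, +3·1° lat → SW at lon -2°, lat -77°.
Cell spans 2° lon × 1° lat. NE corner is SW corner plus one full cell.
latitude -76.000, longitude 0.000.

-76.000, 0.000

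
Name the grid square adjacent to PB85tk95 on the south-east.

Longitude extended square 9; +1 → 10, wraps to 0, carry into subsquare.
Longitude subsquare t = 19; +1 → 20 = u.
Latitude extended square 5; −1 → 4.

PB85uk04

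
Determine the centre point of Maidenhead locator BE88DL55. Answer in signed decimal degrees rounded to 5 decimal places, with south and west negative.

-41.51875, -143.70417

Field B=1, E=4: +1·20° lon, +4·10° lat → SW at lon -160°, lat -50°.
Square 8, 8: +8·2° lon, +8·1° lat → SW at lon -144°, lat -42°.
Subsquare d=3, l=11: +3·0.0833333° lon, +11·0.0416667° lat → SW at lon -143.75°, lat -41.5417°.
Extended square 5, 5: +5·0.00833333° lon, +5·0.00416667° lat → SW at lon -143.708°, lat -41.5208°.
Cell spans 0.00833333° lon × 0.00416667° lat. Centre is SW corner plus half of each.
latitude -41.51875, longitude -143.70417.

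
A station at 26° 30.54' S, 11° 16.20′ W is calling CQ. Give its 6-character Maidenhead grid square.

Add 180° to longitude and 90° to latitude: 168.7300, 63.4910.
Field (20°×10°, letters A–R): 168.7300/20 → 8 → I, 63.4910/10 → 6 → G; chars IG.
Square (2°×1°, digits 0–9): 8.7300/2 → 4, 3.4910/1 → 3; chars 43.
Subsquare (5′×2.5′, letters a–x): 0.7300/0.0833333 → 8 → i, 0.4910/0.0416667 → 11 → l; chars il.

IG43il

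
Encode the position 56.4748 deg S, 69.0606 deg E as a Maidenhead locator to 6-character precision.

MD43mm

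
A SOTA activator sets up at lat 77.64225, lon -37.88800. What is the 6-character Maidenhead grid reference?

HQ17bp

Add 180° to longitude and 90° to latitude: 142.1120, 167.6422.
Field: lon ⌊142.1120/20⌋ = 7 → H; lat ⌊167.6422/10⌋ = 16 → Q.
Square: lon ⌊2.1120/2⌋ = 1; lat ⌊7.6422/1⌋ = 7.
Subsquare: lon ⌊0.1120/0.0833333⌋ = 1 → b; lat ⌊0.6422/0.0416667⌋ = 15 → p.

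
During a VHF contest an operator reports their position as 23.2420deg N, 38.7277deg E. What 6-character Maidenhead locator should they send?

KL93if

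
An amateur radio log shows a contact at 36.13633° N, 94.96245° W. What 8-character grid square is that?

EM26md42

Add 180° to longitude and 90° to latitude: 85.03755, 126.13633.
Field (20°×10°, letters A–R): 85.03755/20 → 4 → E, 126.13633/10 → 12 → M; chars EM.
Square (2°×1°, digits 0–9): 5.03755/2 → 2, 6.13633/1 → 6; chars 26.
Subsquare (5′×2.5′, letters a–x): 1.03755/0.0833333 → 12 → m, 0.13633/0.0416667 → 3 → d; chars md.
Extended square (30″×15″, digits 0–9): 0.03755/0.00833333 → 4, 0.01133/0.00416667 → 2; chars 42.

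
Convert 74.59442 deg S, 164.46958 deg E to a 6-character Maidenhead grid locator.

RB25fj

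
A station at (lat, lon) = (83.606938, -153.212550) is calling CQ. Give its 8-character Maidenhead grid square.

Shift to the Maidenhead origin (180°W, 90°S): lon 26.78745, lat 173.60694.
Field (20°×10°, letters A–R): 26.78745/20 → 1 → B, 173.60694/10 → 17 → R; chars BR.
Square (2°×1°, digits 0–9): 6.78745/2 → 3, 3.60694/1 → 3; chars 33.
Subsquare (5′×2.5′, letters a–x): 0.78745/0.0833333 → 9 → j, 0.60694/0.0416667 → 14 → o; chars jo.
Extended square (30″×15″, digits 0–9): 0.03745/0.00833333 → 4, 0.02360/0.00416667 → 5; chars 45.

BR33jo45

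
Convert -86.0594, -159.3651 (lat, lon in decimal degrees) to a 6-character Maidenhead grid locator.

BA03hw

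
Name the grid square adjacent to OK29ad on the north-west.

OK19xe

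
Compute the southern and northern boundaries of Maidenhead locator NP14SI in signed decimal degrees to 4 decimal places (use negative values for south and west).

64.3333, 64.3750

Field N=13, P=15: +13·20° lon, +15·10° lat → SW at lon 80°, lat 60°.
Square 1, 4: +1·2° lon, +4·1° lat → SW at lon 82°, lat 64°.
Subsquare s=18, i=8: +18·0.0833333° lon, +8·0.0416667° lat → SW at lon 83.5°, lat 64.3333°.
Cell spans 0.0833333° lon × 0.0416667° lat.
south 64.3333, north 64.3750.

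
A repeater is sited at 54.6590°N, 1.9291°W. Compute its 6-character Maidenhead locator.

IO94ap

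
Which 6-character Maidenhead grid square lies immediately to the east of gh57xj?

GH67aj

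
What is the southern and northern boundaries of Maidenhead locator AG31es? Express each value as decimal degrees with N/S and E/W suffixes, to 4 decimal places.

28.2500° S, 28.2083° S

Field A=0, G=6: +0·20° lon, +6·10° lat → SW at lon -180°, lat -30°.
Square 3, 1: +3·2° lon, +1·1° lat → SW at lon -174°, lat -29°.
Subsquare e=4, s=18: +4·0.0833333° lon, +18·0.0416667° lat → SW at lon -173.667°, lat -28.25°.
Cell spans 0.0833333° lon × 0.0416667° lat.
south 28.2500° S, north 28.2083° S.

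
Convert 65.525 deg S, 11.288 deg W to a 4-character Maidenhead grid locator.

Offset from 180°W / 90°S: lon 168.71°, lat 24.47°.
Field: lon ⌊168.71/20⌋ = 8 → I; lat ⌊24.47/10⌋ = 2 → C.
Square: lon ⌊8.71/2⌋ = 4; lat ⌊4.47/1⌋ = 4.

IC44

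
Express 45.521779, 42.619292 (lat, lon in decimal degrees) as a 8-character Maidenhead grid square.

LN15hm45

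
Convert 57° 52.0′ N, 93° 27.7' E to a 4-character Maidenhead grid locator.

NO67

Add 180° to longitude and 90° to latitude: 273.46, 147.87.
Field: 273.46/20 → 13 → N, 147.87/10 → 14 → O; chars NO.
Square: 13.46/2 → 6, 7.87/1 → 7; chars 67.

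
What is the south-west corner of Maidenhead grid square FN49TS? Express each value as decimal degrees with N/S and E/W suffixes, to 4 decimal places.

Field F=5, N=13: +5·20° lon, +13·10° lat → SW at lon -80°, lat 40°.
Square 4, 9: +4·2° lon, +9·1° lat → SW at lon -72°, lat 49°.
Subsquare t=19, s=18: +19·0.0833333° lon, +18·0.0416667° lat → SW at lon -70.4167°, lat 49.75°.
latitude 49.7500° N, longitude 70.4167° W.

49.7500° N, 70.4167° W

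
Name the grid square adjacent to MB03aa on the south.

MB02ax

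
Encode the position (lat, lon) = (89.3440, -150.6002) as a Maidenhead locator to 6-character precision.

BR49qi

Offset from 180°W / 90°S: lon 29.3998°, lat 179.3440°.
Field: 29.3998/20 → 1 → B, 179.3440/10 → 17 → R; chars BR.
Square: 9.3998/2 → 4, 9.3440/1 → 9; chars 49.
Subsquare: 1.3998/0.0833333 → 16 → q, 0.3440/0.0416667 → 8 → i; chars qi.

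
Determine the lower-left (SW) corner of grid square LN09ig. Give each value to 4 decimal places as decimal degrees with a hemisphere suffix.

Field L=11, N=13: +11·20° lon, +13·10° lat → SW at lon 40°, lat 40°.
Square 0, 9: +0·2° lon, +9·1° lat → SW at lon 40°, lat 49°.
Subsquare i=8, g=6: +8·0.0833333° lon, +6·0.0416667° lat → SW at lon 40.6667°, lat 49.25°.
latitude 49.2500° N, longitude 40.6667° E.

49.2500° N, 40.6667° E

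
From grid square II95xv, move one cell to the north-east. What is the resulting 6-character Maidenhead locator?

JI05aw

Longitude subsquare x = 23; +1 → 24, wraps to 0 = a, carry into square.
Longitude square 9; +1 → 10, wraps to 0, carry into field.
Longitude field I = 8; +1 → 9 = J.
Latitude subsquare v = 21; +1 → 22 = w.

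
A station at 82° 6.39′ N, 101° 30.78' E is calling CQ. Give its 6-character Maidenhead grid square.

Shift to the Maidenhead origin (180°W, 90°S): lon 281.5130, lat 172.1065.
Field: lon ⌊281.5130/20⌋ = 14 → O; lat ⌊172.1065/10⌋ = 17 → R.
Square: lon ⌊1.5130/2⌋ = 0; lat ⌊2.1065/1⌋ = 2.
Subsquare: lon ⌊1.5130/0.0833333⌋ = 18 → s; lat ⌊0.1065/0.0416667⌋ = 2 → c.

OR02sc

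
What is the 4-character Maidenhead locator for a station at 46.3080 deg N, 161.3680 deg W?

Add 180° to longitude and 90° to latitude: 18.63, 136.31.
Field: lon ⌊18.63/20⌋ = 0 → A; lat ⌊136.31/10⌋ = 13 → N.
Square: lon ⌊18.63/2⌋ = 9; lat ⌊6.31/1⌋ = 6.

AN96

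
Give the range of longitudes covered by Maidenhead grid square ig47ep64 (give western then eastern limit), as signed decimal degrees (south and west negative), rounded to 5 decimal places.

-11.61667, -11.60833

Field I=8, G=6: +8·20° lon, +6·10° lat → SW at lon -20°, lat -30°.
Square 4, 7: +4·2° lon, +7·1° lat → SW at lon -12°, lat -23°.
Subsquare e=4, p=15: +4·0.0833333° lon, +15·0.0416667° lat → SW at lon -11.6667°, lat -22.375°.
Extended square 6, 4: +6·0.00833333° lon, +4·0.00416667° lat → SW at lon -11.6167°, lat -22.3583°.
Cell spans 0.00833333° lon × 0.00416667° lat.
west -11.61667, east -11.60833.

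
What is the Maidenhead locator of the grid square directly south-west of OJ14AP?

OJ04xo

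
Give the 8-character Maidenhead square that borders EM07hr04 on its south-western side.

EM07gr93

Longitude extended square 0; −1 → -1, wraps to 9, carry into subsquare.
Longitude subsquare h = 7; −1 → 6 = g.
Latitude extended square 4; −1 → 3.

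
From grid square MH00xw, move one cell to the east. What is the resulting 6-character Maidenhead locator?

MH10aw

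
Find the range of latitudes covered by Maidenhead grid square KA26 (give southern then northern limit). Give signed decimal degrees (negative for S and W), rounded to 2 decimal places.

-84.00, -83.00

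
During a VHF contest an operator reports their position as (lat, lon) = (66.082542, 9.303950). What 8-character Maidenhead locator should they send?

Add 180° to longitude and 90° to latitude: 189.30395, 156.08254.
Field: 189.30395/20 → 9 → J, 156.08254/10 → 15 → P; chars JP.
Square: 9.30395/2 → 4, 6.08254/1 → 6; chars 46.
Subsquare: 1.30395/0.0833333 → 15 → p, 0.08254/0.0416667 → 1 → b; chars pb.
Extended square: 0.05395/0.00833333 → 6, 0.04088/0.00416667 → 9; chars 69.

JP46pb69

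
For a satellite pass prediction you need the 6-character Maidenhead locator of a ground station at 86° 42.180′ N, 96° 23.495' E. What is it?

NR86eq

Shift to the Maidenhead origin (180°W, 90°S): lon 276.3916, lat 176.7030.
Field: 276.3916/20 → 13 → N, 176.7030/10 → 17 → R; chars NR.
Square: 16.3916/2 → 8, 6.7030/1 → 6; chars 86.
Subsquare: 0.3916/0.0833333 → 4 → e, 0.7030/0.0416667 → 16 → q; chars eq.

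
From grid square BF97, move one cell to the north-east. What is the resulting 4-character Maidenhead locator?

CF08

Longitude square 9; +1 → 10, wraps to 0, carry into field.
Longitude field B = 1; +1 → 2 = C.
Latitude square 7; +1 → 8.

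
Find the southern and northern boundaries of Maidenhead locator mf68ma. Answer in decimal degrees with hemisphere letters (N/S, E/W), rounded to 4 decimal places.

32.0000° S, 31.9583° S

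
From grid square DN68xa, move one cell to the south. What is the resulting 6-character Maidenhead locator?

DN67xx

Latitude subsquare a = 0; −1 → -1, wraps to 23 = x, carry into square.
Latitude square 8; −1 → 7.
The longitude characters are unchanged.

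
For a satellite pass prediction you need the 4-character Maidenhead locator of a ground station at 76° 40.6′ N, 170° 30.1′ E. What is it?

RQ56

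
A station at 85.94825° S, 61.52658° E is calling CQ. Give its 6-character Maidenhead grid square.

Shift to the Maidenhead origin (180°W, 90°S): lon 241.5266, lat 4.0517.
Field (20°×10°, letters A–R): 241.5266/20 → 12 → M, 4.0517/10 → 0 → A; chars MA.
Square (2°×1°, digits 0–9): 1.5266/2 → 0, 4.0517/1 → 4; chars 04.
Subsquare (5′×2.5′, letters a–x): 1.5266/0.0833333 → 18 → s, 0.0517/0.0416667 → 1 → b; chars sb.

MA04sb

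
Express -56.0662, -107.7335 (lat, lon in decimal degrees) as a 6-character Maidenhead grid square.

Offset from 180°W / 90°S: lon 72.2665°, lat 33.9338°.
Field: lon ⌊72.2665/20⌋ = 3 → D; lat ⌊33.9338/10⌋ = 3 → D.
Square: lon ⌊12.2665/2⌋ = 6; lat ⌊3.9338/1⌋ = 3.
Subsquare: lon ⌊0.2665/0.0833333⌋ = 3 → d; lat ⌊0.9338/0.0416667⌋ = 22 → w.

DD63dw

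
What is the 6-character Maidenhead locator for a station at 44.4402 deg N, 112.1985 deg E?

ON64ck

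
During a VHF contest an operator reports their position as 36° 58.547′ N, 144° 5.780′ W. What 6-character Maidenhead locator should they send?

Offset from 180°W / 90°S: lon 35.9037°, lat 126.9758°.
Field: lon ⌊35.9037/20⌋ = 1 → B; lat ⌊126.9758/10⌋ = 12 → M.
Square: lon ⌊15.9037/2⌋ = 7; lat ⌊6.9758/1⌋ = 6.
Subsquare: lon ⌊1.9037/0.0833333⌋ = 22 → w; lat ⌊0.9758/0.0416667⌋ = 23 → x.

BM76wx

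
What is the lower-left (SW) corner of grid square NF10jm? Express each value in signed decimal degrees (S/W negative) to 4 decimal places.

Field N=13, F=5: +13·20° lon, +5·10° lat → SW at lon 80°, lat -40°.
Square 1, 0: +1·2° lon, +0·1° lat → SW at lon 82°, lat -40°.
Subsquare j=9, m=12: +9·0.0833333° lon, +12·0.0416667° lat → SW at lon 82.75°, lat -39.5°.
latitude -39.5000, longitude 82.7500.

-39.5000, 82.7500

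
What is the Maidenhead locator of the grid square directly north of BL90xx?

BL91xa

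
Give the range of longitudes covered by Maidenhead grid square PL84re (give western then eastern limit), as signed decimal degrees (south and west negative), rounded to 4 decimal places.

Field P=15, L=11: +15·20° lon, +11·10° lat → SW at lon 120°, lat 20°.
Square 8, 4: +8·2° lon, +4·1° lat → SW at lon 136°, lat 24°.
Subsquare r=17, e=4: +17·0.0833333° lon, +4·0.0416667° lat → SW at lon 137.417°, lat 24.1667°.
Cell spans 0.0833333° lon × 0.0416667° lat.
west 137.4167, east 137.5000.

137.4167, 137.5000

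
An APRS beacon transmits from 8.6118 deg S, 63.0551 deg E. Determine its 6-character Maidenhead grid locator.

Shift to the Maidenhead origin (180°W, 90°S): lon 243.0551, lat 81.3882.
Field: 243.0551/20 → 12 → M, 81.3882/10 → 8 → I; chars MI.
Square: 3.0551/2 → 1, 1.3882/1 → 1; chars 11.
Subsquare: 1.0551/0.0833333 → 12 → m, 0.3882/0.0416667 → 9 → j; chars mj.

MI11mj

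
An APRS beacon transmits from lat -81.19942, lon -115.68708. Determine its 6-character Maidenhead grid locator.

Add 180° to longitude and 90° to latitude: 64.3129, 8.8006.
Field: 64.3129/20 → 3 → D, 8.8006/10 → 0 → A; chars DA.
Square: 4.3129/2 → 2, 8.8006/1 → 8; chars 28.
Subsquare: 0.3129/0.0833333 → 3 → d, 0.8006/0.0416667 → 19 → t; chars dt.

DA28dt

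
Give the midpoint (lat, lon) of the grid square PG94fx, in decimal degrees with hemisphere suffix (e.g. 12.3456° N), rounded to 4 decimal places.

25.0208° S, 138.4583° E

Field P=15, G=6: +15·20° lon, +6·10° lat → SW at lon 120°, lat -30°.
Square 9, 4: +9·2° lon, +4·1° lat → SW at lon 138°, lat -26°.
Subsquare f=5, x=23: +5·0.0833333° lon, +23·0.0416667° lat → SW at lon 138.417°, lat -25.0417°.
Cell spans 0.0833333° lon × 0.0416667° lat. Centre is SW corner plus half of each.
latitude 25.0208° S, longitude 138.4583° E.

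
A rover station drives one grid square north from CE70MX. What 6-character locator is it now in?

Latitude subsquare x = 23; +1 → 24, wraps to 0 = a, carry into square.
Latitude square 0; +1 → 1.
The longitude characters are unchanged.

CE71ma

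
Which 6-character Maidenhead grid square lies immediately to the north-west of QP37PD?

QP37oe

Longitude subsquare p = 15; −1 → 14 = o.
Latitude subsquare d = 3; +1 → 4 = e.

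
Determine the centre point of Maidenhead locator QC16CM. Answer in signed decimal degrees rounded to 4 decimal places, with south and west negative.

-63.4792, 142.2083

Field Q=16, C=2: +16·20° lon, +2·10° lat → SW at lon 140°, lat -70°.
Square 1, 6: +1·2° lon, +6·1° lat → SW at lon 142°, lat -64°.
Subsquare c=2, m=12: +2·0.0833333° lon, +12·0.0416667° lat → SW at lon 142.167°, lat -63.5°.
Cell spans 0.0833333° lon × 0.0416667° lat. Centre is SW corner plus half of each.
latitude -63.4792, longitude 142.2083.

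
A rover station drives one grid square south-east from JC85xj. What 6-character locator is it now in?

Longitude subsquare x = 23; +1 → 24, wraps to 0 = a, carry into square.
Longitude square 8; +1 → 9.
Latitude subsquare j = 9; −1 → 8 = i.

JC95ai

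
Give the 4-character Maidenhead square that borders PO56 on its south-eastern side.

PO65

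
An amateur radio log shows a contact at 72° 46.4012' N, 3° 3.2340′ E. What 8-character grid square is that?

JQ12ms65

Shift to the Maidenhead origin (180°W, 90°S): lon 183.05390, lat 162.77335.
Field (20°×10°, letters A–R): lon ⌊183.05390/20⌋ = 9 → J; lat ⌊162.77335/10⌋ = 16 → Q.
Square (2°×1°, digits 0–9): lon ⌊3.05390/2⌋ = 1; lat ⌊2.77335/1⌋ = 2.
Subsquare (5′×2.5′, letters a–x): lon ⌊1.05390/0.0833333⌋ = 12 → m; lat ⌊0.77335/0.0416667⌋ = 18 → s.
Extended square (30″×15″, digits 0–9): lon ⌊0.05390/0.00833333⌋ = 6; lat ⌊0.02335/0.00416667⌋ = 5.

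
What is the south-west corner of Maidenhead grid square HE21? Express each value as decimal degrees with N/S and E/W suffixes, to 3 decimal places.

49.000° S, 36.000° W

Field H=7, E=4: +7·20° lon, +4·10° lat → SW at lon -40°, lat -50°.
Square 2, 1: +2·2° lon, +1·1° lat → SW at lon -36°, lat -49°.
latitude 49.000° S, longitude 36.000° W.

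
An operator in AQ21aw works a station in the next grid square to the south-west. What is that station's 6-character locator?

AQ11xv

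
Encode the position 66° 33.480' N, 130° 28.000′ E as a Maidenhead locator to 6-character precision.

Add 180° to longitude and 90° to latitude: 310.4667, 156.5580.
Field (20°×10°, letters A–R): 310.4667/20 → 15 → P, 156.5580/10 → 15 → P; chars PP.
Square (2°×1°, digits 0–9): 10.4667/2 → 5, 6.5580/1 → 6; chars 56.
Subsquare (5′×2.5′, letters a–x): 0.4667/0.0833333 → 5 → f, 0.5580/0.0416667 → 13 → n; chars fn.

PP56fn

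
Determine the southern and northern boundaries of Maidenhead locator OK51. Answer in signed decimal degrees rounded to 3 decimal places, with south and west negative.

11.000, 12.000

Field O=14, K=10: +14·20° lon, +10·10° lat → SW at lon 100°, lat 10°.
Square 5, 1: +5·2° lon, +1·1° lat → SW at lon 110°, lat 11°.
Cell spans 2° lon × 1° lat.
south 11.000, north 12.000.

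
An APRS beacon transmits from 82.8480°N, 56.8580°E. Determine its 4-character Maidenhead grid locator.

LR82

Offset from 180°W / 90°S: lon 236.86°, lat 172.85°.
Field: lon ⌊236.86/20⌋ = 11 → L; lat ⌊172.85/10⌋ = 17 → R.
Square: lon ⌊16.86/2⌋ = 8; lat ⌊2.85/1⌋ = 2.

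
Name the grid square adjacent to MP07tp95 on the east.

MP07up05

Longitude extended square 9; +1 → 10, wraps to 0, carry into subsquare.
Longitude subsquare t = 19; +1 → 20 = u.
The latitude characters are unchanged.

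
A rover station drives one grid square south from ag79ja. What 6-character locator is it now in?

AG78jx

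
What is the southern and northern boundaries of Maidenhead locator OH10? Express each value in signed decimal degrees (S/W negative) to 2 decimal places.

-20.00, -19.00

Field O=14, H=7: +14·20° lon, +7·10° lat → SW at lon 100°, lat -20°.
Square 1, 0: +1·2° lon, +0·1° lat → SW at lon 102°, lat -20°.
Cell spans 2° lon × 1° lat.
south -20.00, north -19.00.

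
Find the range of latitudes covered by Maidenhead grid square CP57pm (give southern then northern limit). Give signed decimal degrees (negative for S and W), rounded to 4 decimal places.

Field C=2, P=15: +2·20° lon, +15·10° lat → SW at lon -140°, lat 60°.
Square 5, 7: +5·2° lon, +7·1° lat → SW at lon -130°, lat 67°.
Subsquare p=15, m=12: +15·0.0833333° lon, +12·0.0416667° lat → SW at lon -128.75°, lat 67.5°.
Cell spans 0.0833333° lon × 0.0416667° lat.
south 67.5000, north 67.5417.

67.5000, 67.5417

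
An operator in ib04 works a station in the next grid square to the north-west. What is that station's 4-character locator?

Longitude square 0; −1 → -1, wraps to 9, carry into field.
Longitude field I = 8; −1 → 7 = H.
Latitude square 4; +1 → 5.

HB95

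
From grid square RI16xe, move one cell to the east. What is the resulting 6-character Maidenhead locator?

RI26ae

Longitude subsquare x = 23; +1 → 24, wraps to 0 = a, carry into square.
Longitude square 1; +1 → 2.
The latitude characters are unchanged.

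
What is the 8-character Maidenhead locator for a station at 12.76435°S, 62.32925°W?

Offset from 180°W / 90°S: lon 117.67075°, lat 77.23565°.
Field: lon ⌊117.67075/20⌋ = 5 → F; lat ⌊77.23565/10⌋ = 7 → H.
Square: lon ⌊17.67075/2⌋ = 8; lat ⌊7.23565/1⌋ = 7.
Subsquare: lon ⌊1.67075/0.0833333⌋ = 20 → u; lat ⌊0.23565/0.0416667⌋ = 5 → f.
Extended square: lon ⌊0.00408/0.00833333⌋ = 0; lat ⌊0.02732/0.00416667⌋ = 6.

FH87uf06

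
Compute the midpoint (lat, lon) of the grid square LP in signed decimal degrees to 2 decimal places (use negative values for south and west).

65.00, 50.00

Field L=11, P=15: +11·20° lon, +15·10° lat → SW at lon 40°, lat 60°.
Cell spans 20° lon × 10° lat. Centre is SW corner plus half of each.
latitude 65.00, longitude 50.00.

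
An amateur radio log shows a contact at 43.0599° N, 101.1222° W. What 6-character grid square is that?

Add 180° to longitude and 90° to latitude: 78.8778, 133.0599.
Field: 78.8778/20 → 3 → D, 133.0599/10 → 13 → N; chars DN.
Square: 18.8778/2 → 9, 3.0599/1 → 3; chars 93.
Subsquare: 0.8778/0.0833333 → 10 → k, 0.0599/0.0416667 → 1 → b; chars kb.

DN93kb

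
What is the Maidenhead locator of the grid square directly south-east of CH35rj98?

CH35sj07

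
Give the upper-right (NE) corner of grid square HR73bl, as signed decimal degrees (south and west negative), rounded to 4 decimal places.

Field H=7, R=17: +7·20° lon, +17·10° lat → SW at lon -40°, lat 80°.
Square 7, 3: +7·2° lon, +3·1° lat → SW at lon -26°, lat 83°.
Subsquare b=1, l=11: +1·0.0833333° lon, +11·0.0416667° lat → SW at lon -25.9167°, lat 83.4583°.
Cell spans 0.0833333° lon × 0.0416667° lat. NE corner is SW corner plus one full cell.
latitude 83.5000, longitude -25.8333.

83.5000, -25.8333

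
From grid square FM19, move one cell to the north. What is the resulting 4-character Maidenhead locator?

Latitude square 9; +1 → 10, wraps to 0, carry into field.
Latitude field M = 12; +1 → 13 = N.
The longitude characters are unchanged.

FN10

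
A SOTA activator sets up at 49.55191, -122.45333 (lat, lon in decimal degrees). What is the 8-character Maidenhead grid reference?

CN89sn52

Shift to the Maidenhead origin (180°W, 90°S): lon 57.54667, lat 139.55191.
Field (20°×10°, letters A–R): 57.54667/20 → 2 → C, 139.55191/10 → 13 → N; chars CN.
Square (2°×1°, digits 0–9): 17.54667/2 → 8, 9.55191/1 → 9; chars 89.
Subsquare (5′×2.5′, letters a–x): 1.54667/0.0833333 → 18 → s, 0.55191/0.0416667 → 13 → n; chars sn.
Extended square (30″×15″, digits 0–9): 0.04667/0.00833333 → 5, 0.01024/0.00416667 → 2; chars 52.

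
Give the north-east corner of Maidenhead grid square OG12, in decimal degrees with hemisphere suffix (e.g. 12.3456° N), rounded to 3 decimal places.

Field O=14, G=6: +14·20° lon, +6·10° lat → SW at lon 100°, lat -30°.
Square 1, 2: +1·2° lon, +2·1° lat → SW at lon 102°, lat -28°.
Cell spans 2° lon × 1° lat. NE corner is SW corner plus one full cell.
latitude 27.000° S, longitude 104.000° E.

27.000° S, 104.000° E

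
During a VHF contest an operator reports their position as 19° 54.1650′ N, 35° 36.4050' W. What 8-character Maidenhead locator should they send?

HK29ev76

Shift to the Maidenhead origin (180°W, 90°S): lon 144.39325, lat 109.90275.
Field: lon ⌊144.39325/20⌋ = 7 → H; lat ⌊109.90275/10⌋ = 10 → K.
Square: lon ⌊4.39325/2⌋ = 2; lat ⌊9.90275/1⌋ = 9.
Subsquare: lon ⌊0.39325/0.0833333⌋ = 4 → e; lat ⌊0.90275/0.0416667⌋ = 21 → v.
Extended square: lon ⌊0.05992/0.00833333⌋ = 7; lat ⌊0.02775/0.00416667⌋ = 6.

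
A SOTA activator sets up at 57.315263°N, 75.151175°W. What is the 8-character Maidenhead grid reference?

FO27kh15

Shift to the Maidenhead origin (180°W, 90°S): lon 104.84883, lat 147.31526.
Field: 104.84883/20 → 5 → F, 147.31526/10 → 14 → O; chars FO.
Square: 4.84883/2 → 2, 7.31526/1 → 7; chars 27.
Subsquare: 0.84883/0.0833333 → 10 → k, 0.31526/0.0416667 → 7 → h; chars kh.
Extended square: 0.01549/0.00833333 → 1, 0.02360/0.00416667 → 5; chars 15.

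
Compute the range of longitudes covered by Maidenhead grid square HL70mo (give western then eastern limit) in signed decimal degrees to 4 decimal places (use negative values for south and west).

-25.0000, -24.9167

Field H=7, L=11: +7·20° lon, +11·10° lat → SW at lon -40°, lat 20°.
Square 7, 0: +7·2° lon, +0·1° lat → SW at lon -26°, lat 20°.
Subsquare m=12, o=14: +12·0.0833333° lon, +14·0.0416667° lat → SW at lon -25°, lat 20.5833°.
Cell spans 0.0833333° lon × 0.0416667° lat.
west -25.0000, east -24.9167.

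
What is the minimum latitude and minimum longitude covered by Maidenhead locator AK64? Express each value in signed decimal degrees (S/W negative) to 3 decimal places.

14.000, -168.000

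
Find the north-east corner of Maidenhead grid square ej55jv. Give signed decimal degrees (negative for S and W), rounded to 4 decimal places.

Field E=4, J=9: +4·20° lon, +9·10° lat → SW at lon -100°, lat 0°.
Square 5, 5: +5·2° lon, +5·1° lat → SW at lon -90°, lat 5°.
Subsquare j=9, v=21: +9·0.0833333° lon, +21·0.0416667° lat → SW at lon -89.25°, lat 5.875°.
Cell spans 0.0833333° lon × 0.0416667° lat. NE corner is SW corner plus one full cell.
latitude 5.9167, longitude -89.1667.

5.9167, -89.1667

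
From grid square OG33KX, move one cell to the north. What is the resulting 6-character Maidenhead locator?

OG34ka

Latitude subsquare x = 23; +1 → 24, wraps to 0 = a, carry into square.
Latitude square 3; +1 → 4.
The longitude characters are unchanged.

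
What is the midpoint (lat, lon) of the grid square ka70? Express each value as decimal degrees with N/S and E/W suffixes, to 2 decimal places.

89.50° S, 35.00° E

Field K=10, A=0: +10·20° lon, +0·10° lat → SW at lon 20°, lat -90°.
Square 7, 0: +7·2° lon, +0·1° lat → SW at lon 34°, lat -90°.
Cell spans 2° lon × 1° lat. Centre is SW corner plus half of each.
latitude 89.50° S, longitude 35.00° E.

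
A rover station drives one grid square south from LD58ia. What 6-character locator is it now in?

LD57ix

Latitude subsquare a = 0; −1 → -1, wraps to 23 = x, carry into square.
Latitude square 8; −1 → 7.
The longitude characters are unchanged.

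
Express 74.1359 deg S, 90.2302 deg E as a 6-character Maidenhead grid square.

NB55cu

Shift to the Maidenhead origin (180°W, 90°S): lon 270.2302, lat 15.8641.
Field (20°×10°, letters A–R): lon ⌊270.2302/20⌋ = 13 → N; lat ⌊15.8641/10⌋ = 1 → B.
Square (2°×1°, digits 0–9): lon ⌊10.2302/2⌋ = 5; lat ⌊5.8641/1⌋ = 5.
Subsquare (5′×2.5′, letters a–x): lon ⌊0.2302/0.0833333⌋ = 2 → c; lat ⌊0.8641/0.0416667⌋ = 20 → u.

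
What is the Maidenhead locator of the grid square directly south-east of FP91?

Longitude square 9; +1 → 10, wraps to 0, carry into field.
Longitude field F = 5; +1 → 6 = G.
Latitude square 1; −1 → 0.

GP00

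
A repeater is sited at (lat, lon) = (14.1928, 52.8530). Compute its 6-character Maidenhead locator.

LK64ke

Shift to the Maidenhead origin (180°W, 90°S): lon 232.8530, lat 104.1928.
Field (20°×10°, letters A–R): 232.8530/20 → 11 → L, 104.1928/10 → 10 → K; chars LK.
Square (2°×1°, digits 0–9): 12.8530/2 → 6, 4.1928/1 → 4; chars 64.
Subsquare (5′×2.5′, letters a–x): 0.8530/0.0833333 → 10 → k, 0.1928/0.0416667 → 4 → e; chars ke.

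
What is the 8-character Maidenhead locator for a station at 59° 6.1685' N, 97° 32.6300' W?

Offset from 180°W / 90°S: lon 82.45617°, lat 149.10281°.
Field: lon ⌊82.45617/20⌋ = 4 → E; lat ⌊149.10281/10⌋ = 14 → O.
Square: lon ⌊2.45617/2⌋ = 1; lat ⌊9.10281/1⌋ = 9.
Subsquare: lon ⌊0.45617/0.0833333⌋ = 5 → f; lat ⌊0.10281/0.0416667⌋ = 2 → c.
Extended square: lon ⌊0.03950/0.00833333⌋ = 4; lat ⌊0.01948/0.00416667⌋ = 4.

EO19fc44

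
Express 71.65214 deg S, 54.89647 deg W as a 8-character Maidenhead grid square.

GB28ni23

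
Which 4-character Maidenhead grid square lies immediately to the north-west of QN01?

Longitude square 0; −1 → -1, wraps to 9, carry into field.
Longitude field Q = 16; −1 → 15 = P.
Latitude square 1; +1 → 2.

PN92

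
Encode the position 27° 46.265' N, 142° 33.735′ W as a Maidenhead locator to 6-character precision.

BL87rs

Offset from 180°W / 90°S: lon 37.4377°, lat 117.7711°.
Field: 37.4377/20 → 1 → B, 117.7711/10 → 11 → L; chars BL.
Square: 17.4377/2 → 8, 7.7711/1 → 7; chars 87.
Subsquare: 1.4377/0.0833333 → 17 → r, 0.7711/0.0416667 → 18 → s; chars rs.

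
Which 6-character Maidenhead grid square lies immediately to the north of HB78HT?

Latitude subsquare t = 19; +1 → 20 = u.
The longitude characters are unchanged.

HB78hu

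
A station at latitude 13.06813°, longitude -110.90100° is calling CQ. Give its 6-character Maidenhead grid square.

DK43nb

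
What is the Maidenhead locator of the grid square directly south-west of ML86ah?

Longitude subsquare a = 0; −1 → -1, wraps to 23 = x, carry into square.
Longitude square 8; −1 → 7.
Latitude subsquare h = 7; −1 → 6 = g.

ML76xg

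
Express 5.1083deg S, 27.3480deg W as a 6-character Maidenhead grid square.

Offset from 180°W / 90°S: lon 152.6520°, lat 84.8917°.
Field (20°×10°, letters A–R): 152.6520/20 → 7 → H, 84.8917/10 → 8 → I; chars HI.
Square (2°×1°, digits 0–9): 12.6520/2 → 6, 4.8917/1 → 4; chars 64.
Subsquare (5′×2.5′, letters a–x): 0.6520/0.0833333 → 7 → h, 0.8917/0.0416667 → 21 → v; chars hv.

HI64hv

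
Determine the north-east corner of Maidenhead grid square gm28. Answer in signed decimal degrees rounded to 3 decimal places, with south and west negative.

Field G=6, M=12: +6·20° lon, +12·10° lat → SW at lon -60°, lat 30°.
Square 2, 8: +2·2° lon, +8·1° lat → SW at lon -56°, lat 38°.
Cell spans 2° lon × 1° lat. NE corner is SW corner plus one full cell.
latitude 39.000, longitude -54.000.

39.000, -54.000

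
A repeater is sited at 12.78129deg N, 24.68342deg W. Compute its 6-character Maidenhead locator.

Shift to the Maidenhead origin (180°W, 90°S): lon 155.3166, lat 102.7813.
Field: 155.3166/20 → 7 → H, 102.7813/10 → 10 → K; chars HK.
Square: 15.3166/2 → 7, 2.7813/1 → 2; chars 72.
Subsquare: 1.3166/0.0833333 → 15 → p, 0.7813/0.0416667 → 18 → s; chars ps.

HK72ps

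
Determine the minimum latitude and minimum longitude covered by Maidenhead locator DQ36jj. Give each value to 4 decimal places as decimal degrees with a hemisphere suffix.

Field D=3, Q=16: +3·20° lon, +16·10° lat → SW at lon -120°, lat 70°.
Square 3, 6: +3·2° lon, +6·1° lat → SW at lon -114°, lat 76°.
Subsquare j=9, j=9: +9·0.0833333° lon, +9·0.0416667° lat → SW at lon -113.25°, lat 76.375°.
latitude 76.3750° N, longitude 113.2500° W.

76.3750° N, 113.2500° W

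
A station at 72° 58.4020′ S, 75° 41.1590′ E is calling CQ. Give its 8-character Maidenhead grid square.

MB77ua26

Add 180° to longitude and 90° to latitude: 255.68598, 17.02663.
Field: lon ⌊255.68598/20⌋ = 12 → M; lat ⌊17.02663/10⌋ = 1 → B.
Square: lon ⌊15.68598/2⌋ = 7; lat ⌊7.02663/1⌋ = 7.
Subsquare: lon ⌊1.68598/0.0833333⌋ = 20 → u; lat ⌊0.02663/0.0416667⌋ = 0 → a.
Extended square: lon ⌊0.01932/0.00833333⌋ = 2; lat ⌊0.02663/0.00416667⌋ = 6.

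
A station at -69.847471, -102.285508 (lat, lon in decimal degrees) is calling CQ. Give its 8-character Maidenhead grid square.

DC80ud56

Shift to the Maidenhead origin (180°W, 90°S): lon 77.71449, lat 20.15253.
Field: 77.71449/20 → 3 → D, 20.15253/10 → 2 → C; chars DC.
Square: 17.71449/2 → 8, 0.15253/1 → 0; chars 80.
Subsquare: 1.71449/0.0833333 → 20 → u, 0.15253/0.0416667 → 3 → d; chars ud.
Extended square: 0.04783/0.00833333 → 5, 0.02753/0.00416667 → 6; chars 56.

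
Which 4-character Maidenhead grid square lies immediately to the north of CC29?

CD20

Latitude square 9; +1 → 10, wraps to 0, carry into field.
Latitude field C = 2; +1 → 3 = D.
The longitude characters are unchanged.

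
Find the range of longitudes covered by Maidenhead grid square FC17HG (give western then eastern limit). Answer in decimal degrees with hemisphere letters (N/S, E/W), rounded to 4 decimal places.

77.4167° W, 77.3333° W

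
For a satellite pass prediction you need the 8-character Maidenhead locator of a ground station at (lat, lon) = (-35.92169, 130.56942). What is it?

PF54gb88

Add 180° to longitude and 90° to latitude: 310.56942, 54.07831.
Field: lon ⌊310.56942/20⌋ = 15 → P; lat ⌊54.07831/10⌋ = 5 → F.
Square: lon ⌊10.56942/2⌋ = 5; lat ⌊4.07831/1⌋ = 4.
Subsquare: lon ⌊0.56942/0.0833333⌋ = 6 → g; lat ⌊0.07831/0.0416667⌋ = 1 → b.
Extended square: lon ⌊0.06942/0.00833333⌋ = 8; lat ⌊0.03664/0.00416667⌋ = 8.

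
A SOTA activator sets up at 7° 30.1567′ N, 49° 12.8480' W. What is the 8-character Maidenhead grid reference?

GJ57jm40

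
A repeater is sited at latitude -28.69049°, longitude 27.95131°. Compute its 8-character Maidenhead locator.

KG31xh44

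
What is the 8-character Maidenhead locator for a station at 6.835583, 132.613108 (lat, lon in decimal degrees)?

PJ66hu30

Offset from 180°W / 90°S: lon 312.61311°, lat 96.83558°.
Field: 312.61311/20 → 15 → P, 96.83558/10 → 9 → J; chars PJ.
Square: 12.61311/2 → 6, 6.83558/1 → 6; chars 66.
Subsquare: 0.61311/0.0833333 → 7 → h, 0.83558/0.0416667 → 20 → u; chars hu.
Extended square: 0.02977/0.00833333 → 3, 0.00225/0.00416667 → 0; chars 30.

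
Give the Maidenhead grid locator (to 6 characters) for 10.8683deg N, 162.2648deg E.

Shift to the Maidenhead origin (180°W, 90°S): lon 342.2648, lat 100.8683.
Field: 342.2648/20 → 17 → R, 100.8683/10 → 10 → K; chars RK.
Square: 2.2648/2 → 1, 0.8683/1 → 0; chars 10.
Subsquare: 0.2648/0.0833333 → 3 → d, 0.8683/0.0416667 → 20 → u; chars du.

RK10du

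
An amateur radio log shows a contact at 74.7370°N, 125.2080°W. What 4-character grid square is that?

CQ74

Add 180° to longitude and 90° to latitude: 54.79, 164.74.
Field: lon ⌊54.79/20⌋ = 2 → C; lat ⌊164.74/10⌋ = 16 → Q.
Square: lon ⌊14.79/2⌋ = 7; lat ⌊4.74/1⌋ = 4.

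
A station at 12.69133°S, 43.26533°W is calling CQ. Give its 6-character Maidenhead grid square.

Add 180° to longitude and 90° to latitude: 136.7347, 77.3087.
Field: 136.7347/20 → 6 → G, 77.3087/10 → 7 → H; chars GH.
Square: 16.7347/2 → 8, 7.3087/1 → 7; chars 87.
Subsquare: 0.7347/0.0833333 → 8 → i, 0.3087/0.0416667 → 7 → h; chars ih.

GH87ih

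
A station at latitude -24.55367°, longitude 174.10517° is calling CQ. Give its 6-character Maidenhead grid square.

RG75bk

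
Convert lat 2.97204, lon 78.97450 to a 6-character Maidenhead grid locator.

MJ92lx

Offset from 180°W / 90°S: lon 258.9745°, lat 92.9720°.
Field: lon ⌊258.9745/20⌋ = 12 → M; lat ⌊92.9720/10⌋ = 9 → J.
Square: lon ⌊18.9745/2⌋ = 9; lat ⌊2.9720/1⌋ = 2.
Subsquare: lon ⌊0.9745/0.0833333⌋ = 11 → l; lat ⌊0.9720/0.0416667⌋ = 23 → x.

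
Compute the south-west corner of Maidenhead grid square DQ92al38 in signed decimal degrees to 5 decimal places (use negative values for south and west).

Field D=3, Q=16: +3·20° lon, +16·10° lat → SW at lon -120°, lat 70°.
Square 9, 2: +9·2° lon, +2·1° lat → SW at lon -102°, lat 72°.
Subsquare a=0, l=11: +0·0.0833333° lon, +11·0.0416667° lat → SW at lon -102°, lat 72.4583°.
Extended square 3, 8: +3·0.00833333° lon, +8·0.00416667° lat → SW at lon -101.975°, lat 72.4917°.
latitude 72.49167, longitude -101.97500.

72.49167, -101.97500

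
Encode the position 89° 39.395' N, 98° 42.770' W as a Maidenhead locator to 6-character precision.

Shift to the Maidenhead origin (180°W, 90°S): lon 81.2872, lat 179.6566.
Field: 81.2872/20 → 4 → E, 179.6566/10 → 17 → R; chars ER.
Square: 1.2872/2 → 0, 9.6566/1 → 9; chars 09.
Subsquare: 1.2872/0.0833333 → 15 → p, 0.6566/0.0416667 → 15 → p; chars pp.

ER09pp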